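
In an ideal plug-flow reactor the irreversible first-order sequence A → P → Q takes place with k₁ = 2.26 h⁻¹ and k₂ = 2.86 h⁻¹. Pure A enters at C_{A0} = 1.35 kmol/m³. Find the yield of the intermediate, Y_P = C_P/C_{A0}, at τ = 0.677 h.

0.272

The intermediate concentration in a first-order A→B→C sequence is C_P = k₁C_{A0}(e^(−k₁τ) − e^(−k₂τ))/(k₂−k₁).
e^(−k₁τ) = e^(−2.26×0.677) = e^(−1.530) = 0.2165; e^(−k₂τ) = e^(−1.936) = 0.1442.
C_P = 2.26×1.35/(2.86−2.26) × (0.2165−0.1442) = 5.085×0.07228 = 0.3676 kmol/m³.
Y_P = C_P/C_{A0} = 0.3676/1.35 = 0.272.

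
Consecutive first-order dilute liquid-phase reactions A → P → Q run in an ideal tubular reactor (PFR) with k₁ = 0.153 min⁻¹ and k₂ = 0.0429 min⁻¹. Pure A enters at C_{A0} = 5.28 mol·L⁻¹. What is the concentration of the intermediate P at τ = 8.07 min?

3.06 mol·L⁻¹

Solving the coupled first-order balances gives C_P(τ) = [k₁/(k₂−k₁)]·C_{A0}·(e^(−k₁τ) − e^(−k₂τ)).
e^(−k₁τ) = e^(−0.153×8.07) = e^(−1.235) = 0.2909; e^(−k₂τ) = e^(−0.3462) = 0.7074.
C_P = 0.153×5.28/(0.0429−0.153) × (0.2909−0.7074) = (-7.337)×(-0.4164) = 3.056 mol·L⁻¹.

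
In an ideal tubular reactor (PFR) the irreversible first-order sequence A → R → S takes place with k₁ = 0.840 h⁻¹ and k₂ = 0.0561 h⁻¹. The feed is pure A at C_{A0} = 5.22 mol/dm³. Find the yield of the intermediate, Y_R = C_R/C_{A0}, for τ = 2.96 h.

0.818

The intermediate concentration in a first-order A→B→C sequence is C_R = k₁C_{A0}(e^(−k₁τ) − e^(−k₂τ))/(k₂−k₁).
e^(−k₁τ) = e^(−0.840×2.96) = e^(−2.486) = 0.08321; e^(−k₂τ) = e^(−0.1661) = 0.8470.
C_R = 0.840×5.22/(0.0561−0.840) × (0.08321−0.8470) = (-5.594)×(-0.7638) = 4.272 mol/dm³.
Y_R = C_R/C_{A0} = 4.272/5.22 = 0.818.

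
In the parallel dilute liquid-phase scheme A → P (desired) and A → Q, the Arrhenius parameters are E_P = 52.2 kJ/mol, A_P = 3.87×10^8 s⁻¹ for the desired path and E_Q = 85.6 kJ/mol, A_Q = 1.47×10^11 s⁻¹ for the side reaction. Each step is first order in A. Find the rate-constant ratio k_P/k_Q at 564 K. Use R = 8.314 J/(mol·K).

k_P/k_Q = (A_P/A_Q)·exp[−(E_P−E_Q)/(RT)] = (A_P/A_Q)·exp[(E_Q−E_P)/(RT)].
(E_Q−E_P)/(RT) = (85.6−52.2)×10³/(8.314×564) = 33400/4689 = 7.123.
k_P/k_Q = (3.87×10^8/1.47×10^11)·exp(7.123) = 0.002633 × 1240 = 3.26.

3.26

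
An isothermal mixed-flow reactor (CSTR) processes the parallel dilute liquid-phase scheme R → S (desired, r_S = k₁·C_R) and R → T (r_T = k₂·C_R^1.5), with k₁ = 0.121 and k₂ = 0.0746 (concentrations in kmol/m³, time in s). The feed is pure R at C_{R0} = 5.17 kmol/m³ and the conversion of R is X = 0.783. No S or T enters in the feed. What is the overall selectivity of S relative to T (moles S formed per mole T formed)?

1.53

Exit C_R = C_{R0}(1−X) = 5.17×0.217 = 1.122 kmol/m³.
A CSTR operates uniformly at the exit composition, giving r_S = 0.1357 and r_T = 0.08865 (each k·C_R^n at C_R = 1.122).
Overall selectivity = C_S/C_T = r_Sτ/(r_Tτ) = r_S/r_T = 1.53.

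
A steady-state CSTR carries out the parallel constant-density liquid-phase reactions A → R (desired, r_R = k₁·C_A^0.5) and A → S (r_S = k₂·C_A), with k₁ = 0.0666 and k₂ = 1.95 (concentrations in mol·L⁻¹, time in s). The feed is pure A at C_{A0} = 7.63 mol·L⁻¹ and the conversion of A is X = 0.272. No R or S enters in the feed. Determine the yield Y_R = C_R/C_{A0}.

Exit C_A = C_{A0}(1−X) = 7.63×0.728 = 5.555 mol·L⁻¹.
Rates in a CSTR are evaluated at the outlet concentration: r_R = 0.0666×5.555^0.5 = 0.1570, r_S = 1.95×5.555 = 10.83.
Fraction of consumed A going to R: r_R/(r_R+r_S) = 0.01428.
C_R = 0.01428·C_{A0}·X = 0.01428×7.63×0.272 = 0.0296 mol·L⁻¹; Y_R = C_R/C_{A0} = 0.00389.

0.00389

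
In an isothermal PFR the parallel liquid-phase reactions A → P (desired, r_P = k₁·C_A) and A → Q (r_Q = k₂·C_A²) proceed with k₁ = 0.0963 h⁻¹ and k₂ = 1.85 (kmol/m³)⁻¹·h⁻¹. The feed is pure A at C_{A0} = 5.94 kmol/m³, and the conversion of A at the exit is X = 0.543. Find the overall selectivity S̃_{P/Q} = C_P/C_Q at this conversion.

C_A = C_{A0}(1−X) = 2.715 kmol/m³.
Along a PFR/batch, dC_P/dC_A = −r_P/(r_P+r_Q) = −k₁/(k₁+k₂·C_A).
Integrating from C_{A0} to C_A: C_P = (0.0963/1.85)·ln[(0.0963+1.85·5.94)/(0.0963+1.85·2.71)] = 0.05205·ln(11.09/5.118) = 0.04023 kmol/m³.
C_Q = (C_{A0}−C_A)−C_P = 3.185 kmol/m³; S̃_{P/Q} = 0.04023/3.185 = 0.0126.

0.0126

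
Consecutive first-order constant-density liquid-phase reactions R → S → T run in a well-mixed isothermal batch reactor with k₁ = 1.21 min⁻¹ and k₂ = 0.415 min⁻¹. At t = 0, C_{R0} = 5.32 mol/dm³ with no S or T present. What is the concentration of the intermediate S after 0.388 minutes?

1.83 mol/dm³

The intermediate concentration in a first-order A→B→C sequence is C_S = k₁C_{R0}(e^(−k₁t) − e^(−k₂t))/(k₂−k₁).
e^(−k₁t) = e^(−1.21×0.388) = e^(−0.4695) = 0.6253; e^(−k₂t) = e^(−0.1610) = 0.8513.
C_S = 1.21×5.32/(0.415−1.21) × (0.6253−0.8513) = (-8.097)×(-0.2259) = 1.830 mol/dm³.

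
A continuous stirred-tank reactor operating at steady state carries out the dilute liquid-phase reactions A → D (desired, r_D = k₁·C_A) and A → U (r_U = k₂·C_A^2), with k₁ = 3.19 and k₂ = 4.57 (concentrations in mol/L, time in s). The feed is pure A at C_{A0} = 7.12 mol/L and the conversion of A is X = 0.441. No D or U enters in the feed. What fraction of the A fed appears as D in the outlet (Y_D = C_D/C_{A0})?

Exit C_A = C_{A0}(1−X) = 7.12×0.559 = 3.980 mol/L.
A CSTR operates uniformly at the exit composition, giving r_D = 12.70 and r_U = 72.39 (each k·C_A^n at C_A = 3.980).
Fraction of consumed A going to D: r_D/(r_D+r_U) = 0.1492.
C_D = 0.1492·C_{A0}·X = 0.1492×7.12×0.441 = 0.469 mol/L; Y_D = C_D/C_{A0} = 0.0658.

0.0658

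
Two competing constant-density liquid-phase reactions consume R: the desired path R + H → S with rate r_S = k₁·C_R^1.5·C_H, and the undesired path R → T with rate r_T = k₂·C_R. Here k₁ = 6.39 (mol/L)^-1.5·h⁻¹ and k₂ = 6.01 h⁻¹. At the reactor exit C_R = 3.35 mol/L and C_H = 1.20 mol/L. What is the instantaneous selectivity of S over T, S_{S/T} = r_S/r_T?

S_{S/T} = r_S/r_T = (k₁·C_R^1.5·C_H)/(k₂·C_R) = (k₁/k₂)·C_R^0.5·C_H.
= (6.39×3.350^1.5×1.200) / (6.01×3.350) = 47.02/20.13 = 2.34.
Since the desired path is higher order in R, keeping C_R high (PFR or concentrated feed) favours S.

2.34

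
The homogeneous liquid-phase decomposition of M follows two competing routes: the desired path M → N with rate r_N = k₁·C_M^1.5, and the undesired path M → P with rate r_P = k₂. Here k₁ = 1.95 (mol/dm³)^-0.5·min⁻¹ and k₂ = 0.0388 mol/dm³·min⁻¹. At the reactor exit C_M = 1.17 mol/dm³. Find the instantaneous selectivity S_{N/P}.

63.6

S_{N/P} = r_N/r_P = (k₁·C_M^1.5)/(k₂) = (k₁/k₂)·C_M^1.5.
= (1.95×1.170^1.5) / (0.0388) = 2.468/0.03880 = 63.6.
Since the desired path is higher order in M, keeping C_M high (PFR or concentrated feed) favours N.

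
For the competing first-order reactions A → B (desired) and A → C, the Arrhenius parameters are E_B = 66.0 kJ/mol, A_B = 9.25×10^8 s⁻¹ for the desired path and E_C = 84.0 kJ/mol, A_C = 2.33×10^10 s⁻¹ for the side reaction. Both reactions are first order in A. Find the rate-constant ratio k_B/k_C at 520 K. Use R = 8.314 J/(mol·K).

2.55

k_B/k_C = (A_B/A_C)·exp[−(E_B−E_C)/(RT)] = (A_B/A_C)·exp[(E_C−E_B)/(RT)].
(E_C−E_B)/(RT) = (84.0−66.0)×10³/(8.314×520) = 18000/4323 = 4.164.
k_B/k_C = (9.25×10^8/2.33×10^10)·exp(4.164) = 0.03970 × 64.30 = 2.55.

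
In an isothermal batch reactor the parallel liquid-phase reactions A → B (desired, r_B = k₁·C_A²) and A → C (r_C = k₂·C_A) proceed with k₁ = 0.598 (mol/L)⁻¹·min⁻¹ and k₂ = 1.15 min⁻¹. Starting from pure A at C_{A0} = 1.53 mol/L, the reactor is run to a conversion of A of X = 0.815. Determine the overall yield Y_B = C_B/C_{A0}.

0.252

C_A = C_{A0}(1−X) = 0.2831 mol/L.
Along a PFR/batch, dC_C/dC_A = −r_C/(r_B+r_C) = −k₂/(k₂+k₁·C_A).
Integrating from C_{A0} to C_A: C_C = (1.15/0.598)·ln[(1.15+0.598·1.53)/(1.15+0.598·0.283)] = 1.923·ln(2.065/1.319) = 0.8616 mol/L.
Then C_B = (C_{A0}−C_A) − C_C = 1.247 − 0.8616 = 0.3854 mol/L.
Y_B = C_B/C_{A0} = 0.3854/1.53 = 0.252.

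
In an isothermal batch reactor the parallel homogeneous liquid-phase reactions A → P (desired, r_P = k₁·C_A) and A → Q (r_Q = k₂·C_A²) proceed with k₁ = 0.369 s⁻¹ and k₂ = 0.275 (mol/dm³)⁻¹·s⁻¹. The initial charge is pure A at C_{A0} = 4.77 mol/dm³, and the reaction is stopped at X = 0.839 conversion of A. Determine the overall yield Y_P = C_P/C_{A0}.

0.299

C_A = C_{A0}(1−X) = 0.7680 mol/dm³.
Along a PFR/batch, dC_P/dC_A = −r_P/(r_P+r_Q) = −k₁/(k₁+k₂·C_A).
Integrating from C_{A0} to C_A: C_P = (0.369/0.275)·ln[(0.369+0.275·4.77)/(0.369+0.275·0.768)] = 1.342·ln(1.681/0.5802) = 1.427 mol/dm³.
Y_P = C_P/C_{A0} = 1.427/4.77 = 0.299.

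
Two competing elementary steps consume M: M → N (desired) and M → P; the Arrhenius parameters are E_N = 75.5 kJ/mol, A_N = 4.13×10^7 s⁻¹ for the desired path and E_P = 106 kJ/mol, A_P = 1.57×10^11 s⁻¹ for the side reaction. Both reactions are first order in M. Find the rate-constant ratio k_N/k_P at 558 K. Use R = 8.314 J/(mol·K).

0.188

With equal orders, S_{N/P} = k_N/k_P = (A_N/A_P)·exp[(E_P−E_N)/(RT)].
(E_P−E_N)/(RT) = (106−75.5)×10³/(8.314×558) = 30500/4639 = 6.574.
k_N/k_P = (4.13×10^7/1.57×10^11)·exp(6.574) = 2.631×10^-4 × 716.5 = 0.188.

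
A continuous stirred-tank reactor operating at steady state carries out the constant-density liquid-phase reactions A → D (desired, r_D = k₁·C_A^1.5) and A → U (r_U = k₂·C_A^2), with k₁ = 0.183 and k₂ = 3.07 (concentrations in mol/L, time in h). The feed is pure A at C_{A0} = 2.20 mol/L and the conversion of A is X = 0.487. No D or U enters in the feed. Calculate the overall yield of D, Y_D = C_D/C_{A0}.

0.0259

Exit C_A = C_{A0}(1−X) = 2.20×0.513 = 1.129 mol/L.
Rates in a CSTR are evaluated at the outlet concentration: r_D = 0.183×1.129^1.5 = 0.2194, r_U = 3.07×1.129^2 = 3.910.
Fraction of consumed A going to D: r_D/(r_D+r_U) = 0.05313.
C_D = 0.05313·C_{A0}·X = 0.05313×2.20×0.487 = 0.0569 mol/L; Y_D = C_D/C_{A0} = 0.0259.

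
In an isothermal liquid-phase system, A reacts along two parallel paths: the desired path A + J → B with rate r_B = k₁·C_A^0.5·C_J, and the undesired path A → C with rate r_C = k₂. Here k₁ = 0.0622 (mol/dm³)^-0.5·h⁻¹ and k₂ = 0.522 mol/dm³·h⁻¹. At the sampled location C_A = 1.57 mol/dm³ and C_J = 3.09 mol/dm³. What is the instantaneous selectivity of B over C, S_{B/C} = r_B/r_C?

0.461

S_{B/C} = r_B/r_C = (k₁·C_A^0.5·C_J)/(k₂) = (k₁/k₂)·C_A^0.5·C_J.
= (0.0622×1.570^0.5×3.090) / (0.522) = 0.2408/0.5220 = 0.461.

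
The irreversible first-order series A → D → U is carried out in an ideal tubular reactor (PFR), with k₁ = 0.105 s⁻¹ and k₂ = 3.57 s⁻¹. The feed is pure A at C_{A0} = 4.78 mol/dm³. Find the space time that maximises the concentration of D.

The intermediate peaks when r₁ = r₂, i.e. k₁e^(−k₁τ) = k₂e^(−k₂τ), giving τ_opt = ln(k₂/k₁)/(k₂−k₁).
= ln(3.57/0.105)/(3.57−0.105) = ln(34.00)/3.465 = 3.526/3.465 = 1.02 s.

1.02 s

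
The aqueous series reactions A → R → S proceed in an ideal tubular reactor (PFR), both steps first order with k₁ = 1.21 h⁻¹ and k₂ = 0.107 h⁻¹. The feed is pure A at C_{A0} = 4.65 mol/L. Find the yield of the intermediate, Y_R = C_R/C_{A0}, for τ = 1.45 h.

Solving the coupled first-order balances gives C_R(τ) = [k₁/(k₂−k₁)]·C_{A0}·(e^(−k₁τ) − e^(−k₂τ)).
e^(−k₁τ) = e^(−1.21×1.45) = e^(−1.754) = 0.1730; e^(−k₂τ) = e^(−0.1551) = 0.8563.
C_R = 1.21×4.65/(0.107−1.21) × (0.1730−0.8563) = (-5.101)×(-0.6833) = 3.486 mol/L.
Y_R = C_R/C_{A0} = 3.486/4.65 = 0.750.

0.750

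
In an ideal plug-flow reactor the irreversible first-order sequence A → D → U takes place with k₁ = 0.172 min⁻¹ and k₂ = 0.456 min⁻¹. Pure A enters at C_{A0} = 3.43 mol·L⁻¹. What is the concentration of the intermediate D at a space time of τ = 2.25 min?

Solving the coupled first-order balances gives C_D(τ) = [k₁/(k₂−k₁)]·C_{A0}·(e^(−k₁τ) − e^(−k₂τ)).
e^(−k₁τ) = e^(−0.172×2.25) = e^(−0.3870) = 0.6791; e^(−k₂τ) = e^(−1.026) = 0.3584.
C_D = 0.172×3.43/(0.456−0.172) × (0.6791−0.3584) = 2.077×0.3207 = 0.6661 mol·L⁻¹.

0.666 mol·L⁻¹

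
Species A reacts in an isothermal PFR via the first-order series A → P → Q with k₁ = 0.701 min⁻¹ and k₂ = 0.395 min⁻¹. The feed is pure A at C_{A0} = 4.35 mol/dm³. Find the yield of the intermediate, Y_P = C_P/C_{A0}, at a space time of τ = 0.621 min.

0.310

Solving the coupled first-order balances gives C_P(τ) = [k₁/(k₂−k₁)]·C_{A0}·(e^(−k₁τ) − e^(−k₂τ)).
e^(−k₁τ) = e^(−0.701×0.621) = e^(−0.4353) = 0.6471; e^(−k₂τ) = e^(−0.2453) = 0.7825.
C_P = 0.701×4.35/(0.395−0.701) × (0.6471−0.7825) = (-9.965)×(-0.1354) = 1.349 mol/dm³.
Y_P = C_P/C_{A0} = 1.349/4.35 = 0.310.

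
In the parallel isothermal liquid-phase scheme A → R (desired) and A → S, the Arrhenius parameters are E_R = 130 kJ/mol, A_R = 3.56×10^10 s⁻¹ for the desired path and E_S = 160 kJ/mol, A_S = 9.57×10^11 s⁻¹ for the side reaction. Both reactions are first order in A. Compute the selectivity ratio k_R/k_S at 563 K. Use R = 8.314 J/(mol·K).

22.6

Since both paths have the same order in A, the concentration cancels and S_{R/S} = k_R/k_S = (A_R/A_S)·exp[(E_S−E_R)/(RT)].
(E_S−E_R)/(RT) = (160−130)×10³/(8.314×563) = 30000/4681 = 6.409.
k_R/k_S = (3.56×10^10/9.57×10^11)·exp(6.409) = 0.03720 × 607.4 = 22.6.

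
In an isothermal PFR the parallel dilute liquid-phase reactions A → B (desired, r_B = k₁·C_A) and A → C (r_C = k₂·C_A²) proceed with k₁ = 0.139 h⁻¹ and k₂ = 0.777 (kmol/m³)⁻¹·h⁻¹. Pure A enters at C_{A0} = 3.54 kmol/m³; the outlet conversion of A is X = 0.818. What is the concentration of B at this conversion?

C_A = C_{A0}(1−X) = 0.6443 kmol/m³.
Along a PFR/batch, dC_B/dC_A = −r_B/(r_B+r_C) = −k₁/(k₁+k₂·C_A).
Integrating from C_{A0} to C_A: C_B = (0.139/0.777)·ln[(0.139+0.777·3.54)/(0.139+0.777·0.644)] = 0.1789·ln(2.890/0.6396) = 0.2698 kmol/m³.

0.270 kmol/m³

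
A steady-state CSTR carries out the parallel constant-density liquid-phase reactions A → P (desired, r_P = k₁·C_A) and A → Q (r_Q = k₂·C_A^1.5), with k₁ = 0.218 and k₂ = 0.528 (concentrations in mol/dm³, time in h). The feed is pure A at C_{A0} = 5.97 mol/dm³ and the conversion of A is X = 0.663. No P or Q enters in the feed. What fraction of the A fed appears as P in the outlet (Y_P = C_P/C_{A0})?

Exit C_A = C_{A0}(1−X) = 5.97×0.337 = 2.012 mol/dm³.
A CSTR operates uniformly at the exit composition, giving r_P = 0.4386 and r_Q = 1.507 (each k·C_A^n at C_A = 2.012).
Fraction of consumed A going to P: r_P/(r_P+r_Q) = 0.2255.
C_P = 0.2255·C_{A0}·X = 0.2255×5.97×0.663 = 0.892 mol/dm³; Y_P = C_P/C_{A0} = 0.149.

0.149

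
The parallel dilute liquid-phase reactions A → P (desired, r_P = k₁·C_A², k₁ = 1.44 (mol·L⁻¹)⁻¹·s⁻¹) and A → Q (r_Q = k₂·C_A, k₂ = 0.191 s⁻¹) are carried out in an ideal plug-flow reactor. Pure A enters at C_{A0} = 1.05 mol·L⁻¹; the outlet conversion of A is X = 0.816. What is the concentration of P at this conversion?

C_A = C_{A0}(1−X) = 0.1932 mol·L⁻¹.
Along a PFR/batch, dC_Q/dC_A = −r_Q/(r_P+r_Q) = −k₂/(k₂+k₁·C_A).
Integrating from C_{A0} to C_A: C_Q = (0.191/1.44)·ln[(0.191+1.44·1.05)/(0.191+1.44·0.193)] = 0.1326·ln(1.703/0.4692) = 0.1710 mol·L⁻¹.
Then C_P = (C_{A0}−C_A) − C_Q = 0.8568 − 0.1710 = 0.6858 mol·L⁻¹.

0.686 mol·L⁻¹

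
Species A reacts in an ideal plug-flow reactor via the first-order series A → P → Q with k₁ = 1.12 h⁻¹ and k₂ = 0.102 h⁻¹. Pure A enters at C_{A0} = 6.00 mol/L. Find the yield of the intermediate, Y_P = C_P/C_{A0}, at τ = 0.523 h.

For first-order series with pure A initially, C_P(τ) = k₁C_{A0}/(k₂−k₁)·(e^(−k₁τ) − e^(−k₂τ)).
e^(−k₁τ) = e^(−1.12×0.523) = e^(−0.5858) = 0.5567; e^(−k₂τ) = e^(−0.05335) = 0.9481.
C_P = 1.12×6.00/(0.102−1.12) × (0.5567−0.9481) = (-6.601)×(-0.3914) = 2.583 mol/L.
Y_P = C_P/C_{A0} = 2.583/6.00 = 0.431.

0.431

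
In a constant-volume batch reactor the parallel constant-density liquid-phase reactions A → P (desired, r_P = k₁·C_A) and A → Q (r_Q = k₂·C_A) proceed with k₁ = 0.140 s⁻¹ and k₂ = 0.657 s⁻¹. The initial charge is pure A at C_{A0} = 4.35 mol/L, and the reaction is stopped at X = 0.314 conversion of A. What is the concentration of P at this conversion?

C_A = C_{A0}(1−X) = 2.984 mol/L.
Both paths are first order in A, so the instantaneous fraction to P is constant: dC_P/d(−C_A) = k₁/(k₁+k₂) = 0.1757.
C_P = 0.1757·(C_{A0}−C_A) = 0.1757×1.366 = 0.240 mol/L.

0.240 mol/L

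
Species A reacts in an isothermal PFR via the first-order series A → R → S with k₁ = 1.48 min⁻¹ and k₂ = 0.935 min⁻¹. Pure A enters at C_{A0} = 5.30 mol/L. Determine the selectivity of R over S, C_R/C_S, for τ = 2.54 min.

The intermediate concentration in a first-order A→B→C sequence is C_R = k₁C_{A0}(e^(−k₁τ) − e^(−k₂τ))/(k₂−k₁).
e^(−k₁τ) = e^(−1.48×2.54) = e^(−3.759) = 0.02330; e^(−k₂τ) = e^(−2.375) = 0.09302.
C_R = 1.48×5.30/(0.935−1.48) × (0.02330−0.09302) = (-14.39)×(-0.06972) = 1.003 mol/L.
C_A = C_{A0}e^(−k₁τ) = 0.1235 mol/L, so C_S = C_{A0}−C_A−C_R = 4.173 mol/L; C_R/C_S = 0.240.

0.240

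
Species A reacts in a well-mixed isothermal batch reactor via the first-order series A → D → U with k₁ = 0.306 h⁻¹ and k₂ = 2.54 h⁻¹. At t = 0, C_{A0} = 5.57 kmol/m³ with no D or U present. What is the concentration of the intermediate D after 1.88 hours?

0.423 kmol/m³

Solving the coupled first-order balances gives C_D(t) = [k₁/(k₂−k₁)]·C_{A0}·(e^(−k₁t) − e^(−k₂t)).
e^(−k₁t) = e^(−0.306×1.88) = e^(−0.5753) = 0.5625; e^(−k₂t) = e^(−4.775) = 0.008436.
C_D = 0.306×5.57/(2.54−0.306) × (0.5625−0.008436) = 0.7629×0.5541 = 0.4228 kmol/m³.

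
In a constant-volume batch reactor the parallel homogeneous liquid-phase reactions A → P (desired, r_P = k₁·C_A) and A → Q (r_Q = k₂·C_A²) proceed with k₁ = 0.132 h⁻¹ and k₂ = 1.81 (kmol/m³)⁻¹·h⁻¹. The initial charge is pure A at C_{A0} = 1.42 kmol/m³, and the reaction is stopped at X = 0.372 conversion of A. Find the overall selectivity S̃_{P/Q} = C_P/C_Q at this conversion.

0.0642

C_A = C_{A0}(1−X) = 0.8918 kmol/m³.
Along a PFR/batch, dC_P/dC_A = −r_P/(r_P+r_Q) = −k₁/(k₁+k₂·C_A).
Integrating from C_{A0} to C_A: C_P = (0.132/1.81)·ln[(0.132+1.81·1.42)/(0.132+1.81·0.892)] = 0.07293·ln(2.702/1.746) = 0.03185 kmol/m³.
C_Q = (C_{A0}−C_A)−C_P = 0.4964 kmol/m³; S̃_{P/Q} = 0.03185/0.4964 = 0.0642.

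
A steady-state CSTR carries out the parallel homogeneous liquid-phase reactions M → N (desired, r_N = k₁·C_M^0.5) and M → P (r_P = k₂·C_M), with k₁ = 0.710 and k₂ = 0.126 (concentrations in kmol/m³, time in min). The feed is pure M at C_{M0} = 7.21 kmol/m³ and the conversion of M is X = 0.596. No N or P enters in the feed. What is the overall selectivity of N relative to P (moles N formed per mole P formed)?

3.30

Exit C_M = C_{M0}(1−X) = 7.21×0.404 = 2.913 kmol/m³.
In a CSTR the entire volume is at exit conditions, so r_N = 0.710×2.913^0.5 = 1.212 and r_P = 0.126×2.913 = 0.3670.
Overall selectivity = C_N/C_P = r_Nτ/(r_Pτ) = r_N/r_P = 3.30.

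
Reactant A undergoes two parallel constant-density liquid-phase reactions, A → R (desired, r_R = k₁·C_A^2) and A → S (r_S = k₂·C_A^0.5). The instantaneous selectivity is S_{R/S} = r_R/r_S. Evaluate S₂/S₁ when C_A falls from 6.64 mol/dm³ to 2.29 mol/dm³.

0.203

S_{R/S} = (k₁/k₂)·C_A^1.5, so S₂/S₁ = (C_{A,2}/C_{A,1})^1.5.
= (2.29/6.64)^1.5 = (0.3449)^1.5 = 0.203.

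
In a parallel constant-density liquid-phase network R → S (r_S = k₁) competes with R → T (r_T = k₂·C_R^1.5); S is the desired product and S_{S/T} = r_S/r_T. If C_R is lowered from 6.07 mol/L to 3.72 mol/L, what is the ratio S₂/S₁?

S_{S/T} = (k₁/k₂)·C_R^-1.5, so S₂/S₁ = (C_{R,2}/C_{R,1})^-1.5.
= (3.72/6.07)^(-1.5) = (0.6129)^(-1.5) = 2.08.
Selectivity toward S rises as C_R falls — low-concentration operation is favoured.

2.08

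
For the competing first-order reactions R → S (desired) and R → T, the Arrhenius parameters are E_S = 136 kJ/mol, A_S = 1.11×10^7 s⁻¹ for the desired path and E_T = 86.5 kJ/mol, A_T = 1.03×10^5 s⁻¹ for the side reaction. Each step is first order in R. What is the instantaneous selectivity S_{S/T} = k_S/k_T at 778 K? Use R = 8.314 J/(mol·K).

0.0512

Since both paths have the same order in R, the concentration cancels and S_{S/T} = k_S/k_T = (A_S/A_T)·exp[(E_T−E_S)/(RT)].
(E_T−E_S)/(RT) = (86.5−136)×10³/(8.314×778) = -49500/6468 = -7.653.
k_S/k_T = (1.11×10^7/1.03×10^5)·exp(-7.653) = 107.8 × 4.748×10^-4 = 0.0512.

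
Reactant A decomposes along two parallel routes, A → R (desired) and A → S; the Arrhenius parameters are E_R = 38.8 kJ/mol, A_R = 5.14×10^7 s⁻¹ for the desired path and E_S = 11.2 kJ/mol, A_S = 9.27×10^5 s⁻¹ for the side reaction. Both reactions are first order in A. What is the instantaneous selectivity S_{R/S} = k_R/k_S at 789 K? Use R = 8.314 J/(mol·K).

k_R/k_S = (A_R/A_S)·exp[−(E_R−E_S)/(RT)] = (A_R/A_S)·exp[(E_S−E_R)/(RT)].
(E_S−E_R)/(RT) = (11.2−38.8)×10³/(8.314×789) = -27600/6560 = -4.207.
k_R/k_S = (5.14×10^7/9.27×10^5)·exp(-4.207) = 55.45 × 0.01488 = 0.825.

0.825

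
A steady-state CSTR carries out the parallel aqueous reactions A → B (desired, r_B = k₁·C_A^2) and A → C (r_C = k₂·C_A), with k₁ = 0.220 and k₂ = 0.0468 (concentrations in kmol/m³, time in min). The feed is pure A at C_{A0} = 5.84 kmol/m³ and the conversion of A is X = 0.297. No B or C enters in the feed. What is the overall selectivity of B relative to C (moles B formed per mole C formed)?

19.3

Exit C_A = C_{A0}(1−X) = 5.84×0.703 = 4.106 kmol/m³.
Rates in a CSTR are evaluated at the outlet concentration: r_B = 0.220×4.106^2 = 3.708, r_C = 0.0468×4.106 = 0.1921.
Overall selectivity = C_B/C_C = r_Bτ/(r_Cτ) = r_B/r_C = 19.3.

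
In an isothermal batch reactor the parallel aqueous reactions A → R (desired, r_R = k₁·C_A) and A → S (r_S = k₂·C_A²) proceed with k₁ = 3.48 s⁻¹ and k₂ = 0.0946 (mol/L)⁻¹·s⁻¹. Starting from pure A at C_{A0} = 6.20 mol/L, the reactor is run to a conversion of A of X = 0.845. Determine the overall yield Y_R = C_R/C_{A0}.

0.771

C_A = C_{A0}(1−X) = 0.9610 mol/L.
Along a PFR/batch, dC_R/dC_A = −r_R/(r_R+r_S) = −k₁/(k₁+k₂·C_A).
Integrating from C_{A0} to C_A: C_R = (3.48/0.0946)·ln[(3.48+0.0946·6.20)/(3.48+0.0946·0.961)] = 36.79·ln(4.067/3.571) = 4.781 mol/L.
Y_R = C_R/C_{A0} = 4.781/6.20 = 0.771.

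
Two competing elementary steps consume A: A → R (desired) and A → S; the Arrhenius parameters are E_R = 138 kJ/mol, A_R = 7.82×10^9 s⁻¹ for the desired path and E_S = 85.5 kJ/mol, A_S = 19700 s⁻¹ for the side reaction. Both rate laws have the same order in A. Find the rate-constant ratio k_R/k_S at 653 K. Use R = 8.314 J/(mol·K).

25.1

With equal orders, S_{R/S} = k_R/k_S = (A_R/A_S)·exp[(E_S−E_R)/(RT)].
(E_S−E_R)/(RT) = (85.5−138)×10³/(8.314×653) = -52500/5429 = -9.670.
k_R/k_S = (7.82×10^9/19700)·exp(-9.670) = 3.970×10^5 × 6.314×10^-5 = 25.1.
Since E_R > E_S, raising the temperature improves selectivity toward R.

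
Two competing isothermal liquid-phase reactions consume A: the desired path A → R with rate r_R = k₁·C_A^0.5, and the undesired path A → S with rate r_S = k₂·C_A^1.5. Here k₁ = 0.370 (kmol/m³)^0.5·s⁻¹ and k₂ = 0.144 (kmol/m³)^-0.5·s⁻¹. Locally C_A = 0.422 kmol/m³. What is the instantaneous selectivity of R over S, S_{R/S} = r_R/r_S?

6.09

S_{R/S} = r_R/r_S = (k₁·C_A^0.5)/(k₂·C_A^1.5) = (k₁/k₂)·C_A⁻¹.
= (0.370×0.4220^0.5) / (0.144×0.4220^1.5) = 0.2404/0.03948 = 6.09.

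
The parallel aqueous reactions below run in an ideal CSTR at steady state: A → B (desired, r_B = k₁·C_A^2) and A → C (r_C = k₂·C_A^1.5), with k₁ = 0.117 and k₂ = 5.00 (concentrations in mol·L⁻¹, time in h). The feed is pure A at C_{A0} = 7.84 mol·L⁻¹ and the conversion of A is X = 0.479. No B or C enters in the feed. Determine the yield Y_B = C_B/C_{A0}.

Exit C_A = C_{A0}(1−X) = 7.84×0.521 = 4.085 mol·L⁻¹.
A CSTR operates uniformly at the exit composition, giving r_B = 1.952 and r_C = 41.28 (each k·C_A^n at C_A = 4.085).
Fraction of consumed A going to B: r_B/(r_B+r_C) = 0.04516.
C_B = 0.04516·C_{A0}·X = 0.04516×7.84×0.479 = 0.170 mol·L⁻¹; Y_B = C_B/C_{A0} = 0.0216.

0.0216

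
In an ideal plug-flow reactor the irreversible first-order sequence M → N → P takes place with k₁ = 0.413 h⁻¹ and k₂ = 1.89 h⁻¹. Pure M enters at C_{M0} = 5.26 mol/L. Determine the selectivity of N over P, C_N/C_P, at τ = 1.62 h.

For first-order series with pure M initially, C_N(τ) = k₁C_{M0}/(k₂−k₁)·(e^(−k₁τ) − e^(−k₂τ)).
e^(−k₁τ) = e^(−0.413×1.62) = e^(−0.6691) = 0.5122; e^(−k₂τ) = e^(−3.062) = 0.04680.
C_N = 0.413×5.26/(1.89−0.413) × (0.5122−0.04680) = 1.471×0.4654 = 0.6845 mol/L.
C_M = C_{M0}e^(−k₁τ) = 2.694 mol/L, so C_P = C_{M0}−C_M−C_N = 1.881 mol/L; C_N/C_P = 0.364.

0.364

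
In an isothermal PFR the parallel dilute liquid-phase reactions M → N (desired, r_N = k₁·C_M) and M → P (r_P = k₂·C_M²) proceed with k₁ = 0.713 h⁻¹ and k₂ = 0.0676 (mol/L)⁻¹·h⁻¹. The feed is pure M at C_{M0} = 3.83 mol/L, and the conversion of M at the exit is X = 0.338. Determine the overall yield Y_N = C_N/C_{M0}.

C_M = C_{M0}(1−X) = 2.535 mol/L.
Along a PFR/batch, dC_N/dC_M = −r_N/(r_N+r_P) = −k₁/(k₁+k₂·C_M).
Integrating from C_{M0} to C_M: C_N = (0.713/0.0676)·ln[(0.713+0.0676·3.83)/(0.713+0.0676·2.54)] = 10.55·ln(0.9719/0.8844) = 0.9952 mol/L.
Y_N = C_N/C_{M0} = 0.9952/3.83 = 0.260.

0.260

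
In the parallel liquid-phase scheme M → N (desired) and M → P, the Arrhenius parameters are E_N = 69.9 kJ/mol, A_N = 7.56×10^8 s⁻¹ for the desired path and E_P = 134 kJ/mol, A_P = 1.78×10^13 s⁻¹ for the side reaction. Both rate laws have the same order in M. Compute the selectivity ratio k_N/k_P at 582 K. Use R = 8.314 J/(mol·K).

24.1

Since both paths have the same order in M, the concentration cancels and S_{N/P} = k_N/k_P = (A_N/A_P)·exp[(E_P−E_N)/(RT)].
(E_P−E_N)/(RT) = (134−69.9)×10³/(8.314×582) = 64100/4839 = 13.25.
k_N/k_P = (7.56×10^8/1.78×10^13)·exp(13.25) = 4.247×10^-5 × 5.665×10^5 = 24.1.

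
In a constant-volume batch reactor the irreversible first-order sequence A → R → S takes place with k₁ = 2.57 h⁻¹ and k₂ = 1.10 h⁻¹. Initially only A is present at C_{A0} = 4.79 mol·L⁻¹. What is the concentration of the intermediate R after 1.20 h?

1.85 mol·L⁻¹

Solving the coupled first-order balances gives C_R(t) = [k₁/(k₂−k₁)]·C_{A0}·(e^(−k₁t) − e^(−k₂t)).
e^(−k₁t) = e^(−2.57×1.20) = e^(−3.084) = 0.04578; e^(−k₂t) = e^(−1.320) = 0.2671.
C_R = 2.57×4.79/(1.10−2.57) × (0.04578−0.2671) = (-8.374)×(-0.2214) = 1.854 mol·L⁻¹.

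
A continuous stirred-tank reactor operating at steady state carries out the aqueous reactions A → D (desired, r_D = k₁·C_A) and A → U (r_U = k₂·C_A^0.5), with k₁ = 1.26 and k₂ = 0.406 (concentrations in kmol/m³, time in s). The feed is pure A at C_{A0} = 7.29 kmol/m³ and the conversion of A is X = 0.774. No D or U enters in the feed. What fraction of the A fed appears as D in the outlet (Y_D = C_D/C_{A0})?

0.619

Exit C_A = C_{A0}(1−X) = 7.29×0.226 = 1.648 kmol/m³.
A CSTR operates uniformly at the exit composition, giving r_D = 2.076 and r_U = 0.5211 (each k·C_A^n at C_A = 1.648).
Fraction of consumed A going to D: r_D/(r_D+r_U) = 0.7993.
C_D = 0.7993·C_{A0}·X = 0.7993×7.29×0.774 = 4.51 kmol/m³; Y_D = C_D/C_{A0} = 0.619.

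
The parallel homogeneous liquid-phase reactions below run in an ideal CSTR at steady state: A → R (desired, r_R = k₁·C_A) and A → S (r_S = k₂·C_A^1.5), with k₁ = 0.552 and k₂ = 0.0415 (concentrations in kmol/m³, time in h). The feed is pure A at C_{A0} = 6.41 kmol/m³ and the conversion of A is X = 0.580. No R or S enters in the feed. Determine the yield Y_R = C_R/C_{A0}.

Exit C_A = C_{A0}(1−X) = 6.41×0.420 = 2.692 kmol/m³.
In a CSTR the entire volume is at exit conditions, so r_R = 0.552×2.692 = 1.486 and r_S = 0.0415×2.692^1.5 = 0.1833.
Fraction of consumed A going to R: r_R/(r_R+r_S) = 0.8902.
C_R = 0.8902·C_{A0}·X = 0.8902×6.41×0.580 = 3.31 kmol/m³; Y_R = C_R/C_{A0} = 0.516.

0.516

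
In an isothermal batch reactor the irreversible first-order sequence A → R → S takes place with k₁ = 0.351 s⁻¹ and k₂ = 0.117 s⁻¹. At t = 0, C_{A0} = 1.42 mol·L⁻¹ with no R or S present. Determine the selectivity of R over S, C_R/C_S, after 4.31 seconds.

For first-order series with pure A initially, C_R(t) = k₁C_{A0}/(k₂−k₁)·(e^(−k₁t) − e^(−k₂t)).
e^(−k₁t) = e^(−0.351×4.31) = e^(−1.513) = 0.2203; e^(−k₂t) = e^(−0.5043) = 0.6039.
C_R = 0.351×1.42/(0.117−0.351) × (0.2203−0.6039) = (-2.130)×(-0.3837) = 0.8172 mol·L⁻¹.
C_A = C_{A0}e^(−k₁t) = 0.3128 mol·L⁻¹, so C_S = C_{A0}−C_A−C_R = 0.2900 mol·L⁻¹; C_R/C_S = 2.82.

2.82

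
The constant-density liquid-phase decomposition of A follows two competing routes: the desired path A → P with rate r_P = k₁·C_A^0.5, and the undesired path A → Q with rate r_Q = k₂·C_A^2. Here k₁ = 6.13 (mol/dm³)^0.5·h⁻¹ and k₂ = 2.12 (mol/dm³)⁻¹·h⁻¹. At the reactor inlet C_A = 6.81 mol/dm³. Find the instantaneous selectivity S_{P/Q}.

S_{P/Q} = r_P/r_Q = (k₁·C_A^0.5)/(k₂·C_A^2) = (k₁/k₂)·C_A^-1.5.
= (6.13×6.810^0.5) / (2.12×6.810^2) = 16.00/98.32 = 0.163.

0.163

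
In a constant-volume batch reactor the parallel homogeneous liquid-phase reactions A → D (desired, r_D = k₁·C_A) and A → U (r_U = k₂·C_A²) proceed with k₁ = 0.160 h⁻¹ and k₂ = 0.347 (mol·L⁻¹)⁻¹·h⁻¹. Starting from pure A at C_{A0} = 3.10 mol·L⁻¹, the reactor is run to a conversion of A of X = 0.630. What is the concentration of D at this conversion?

0.367 mol·L⁻¹

C_A = C_{A0}(1−X) = 1.147 mol·L⁻¹.
Along a PFR/batch, dC_D/dC_A = −r_D/(r_D+r_U) = −k₁/(k₁+k₂·C_A).
Integrating from C_{A0} to C_A: C_D = (0.160/0.347)·ln[(0.160+0.347·3.10)/(0.160+0.347·1.15)] = 0.4611·ln(1.236/0.5580) = 0.3666 mol·L⁻¹.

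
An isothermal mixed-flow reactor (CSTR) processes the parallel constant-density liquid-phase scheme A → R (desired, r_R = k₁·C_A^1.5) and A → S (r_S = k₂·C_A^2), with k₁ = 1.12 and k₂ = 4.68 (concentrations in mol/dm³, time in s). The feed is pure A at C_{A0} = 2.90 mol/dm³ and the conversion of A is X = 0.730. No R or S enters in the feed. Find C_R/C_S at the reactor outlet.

Exit C_A = C_{A0}(1−X) = 2.90×0.270 = 0.7830 mol/dm³.
In a CSTR the entire volume is at exit conditions, so r_R = 1.12×0.7830^1.5 = 0.7760 and r_S = 4.68×0.7830^2 = 2.869.
Overall selectivity = C_R/C_S = r_Rτ/(r_Sτ) = r_R/r_S = 0.270.

0.270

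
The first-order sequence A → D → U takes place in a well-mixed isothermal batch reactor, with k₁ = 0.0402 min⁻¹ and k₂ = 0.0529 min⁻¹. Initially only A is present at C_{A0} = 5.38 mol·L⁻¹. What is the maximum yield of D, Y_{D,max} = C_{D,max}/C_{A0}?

0.319

Evaluating C_D at t_opt = ln(k₂/k₁)/(k₂−k₁) gives C_{D,max}/C_{A0} = (k₁/k₂)^[k₂/(k₂−k₁)].
= (0.0402/0.0529)^(0.0529/(0.0529−0.0402)) = (0.7599)^(4.165) = 0.3187.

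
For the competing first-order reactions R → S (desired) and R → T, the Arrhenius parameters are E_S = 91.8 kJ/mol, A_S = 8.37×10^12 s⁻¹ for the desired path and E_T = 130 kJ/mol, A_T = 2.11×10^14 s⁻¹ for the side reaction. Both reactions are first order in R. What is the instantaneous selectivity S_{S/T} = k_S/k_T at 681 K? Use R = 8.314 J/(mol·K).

k_S/k_T = (A_S/A_T)·exp[−(E_S−E_T)/(RT)] = (A_S/A_T)·exp[(E_T−E_S)/(RT)].
(E_T−E_S)/(RT) = (130−91.8)×10³/(8.314×681) = 38200/5662 = 6.747.
k_S/k_T = (8.37×10^12/2.11×10^14)·exp(6.747) = 0.03967 × 851.4 = 33.8.

33.8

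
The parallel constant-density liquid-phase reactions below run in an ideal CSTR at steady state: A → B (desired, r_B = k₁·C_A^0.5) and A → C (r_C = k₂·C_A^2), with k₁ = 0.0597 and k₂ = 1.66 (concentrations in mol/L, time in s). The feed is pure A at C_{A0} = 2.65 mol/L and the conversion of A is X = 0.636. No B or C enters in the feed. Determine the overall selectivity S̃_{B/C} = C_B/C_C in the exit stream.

0.0380

Exit C_A = C_{A0}(1−X) = 2.65×0.364 = 0.9646 mol/L.
A CSTR operates uniformly at the exit composition, giving r_B = 0.05863 and r_C = 1.545 (each k·C_A^n at C_A = 0.9646).
Overall selectivity = C_B/C_C = r_Bτ/(r_Cτ) = r_B/r_C = 0.0380.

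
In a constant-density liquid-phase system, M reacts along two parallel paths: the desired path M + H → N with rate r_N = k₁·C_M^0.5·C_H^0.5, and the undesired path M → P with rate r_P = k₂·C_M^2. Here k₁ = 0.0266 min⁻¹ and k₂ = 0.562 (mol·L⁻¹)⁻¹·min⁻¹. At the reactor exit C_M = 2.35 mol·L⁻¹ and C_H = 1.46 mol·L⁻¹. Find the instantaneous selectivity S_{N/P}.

0.0159

S_{N/P} = r_N/r_P = (k₁·C_M^0.5·C_H^0.5)/(k₂·C_M^2) = (k₁/k₂)·C_M^-1.5·C_H^0.5.
= (0.0266×2.350^0.5×1.460^0.5) / (0.562×2.350^2) = 0.04927/3.104 = 0.0159.
The undesired path is higher order in M, so low C_M (CSTR or dilute feed) favours N.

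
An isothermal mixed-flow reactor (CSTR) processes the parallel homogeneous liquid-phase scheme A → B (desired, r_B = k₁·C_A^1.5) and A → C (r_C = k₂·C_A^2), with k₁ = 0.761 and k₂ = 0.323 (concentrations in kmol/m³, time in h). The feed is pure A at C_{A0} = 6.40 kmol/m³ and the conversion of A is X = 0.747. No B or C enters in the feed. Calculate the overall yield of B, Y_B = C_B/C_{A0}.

0.485

Exit C_A = C_{A0}(1−X) = 6.40×0.253 = 1.619 kmol/m³.
A CSTR operates uniformly at the exit composition, giving r_B = 1.568 and r_C = 0.8468 (each k·C_A^n at C_A = 1.619).
Fraction of consumed A going to B: r_B/(r_B+r_C) = 0.6493.
C_B = 0.6493·C_{A0}·X = 0.6493×6.40×0.747 = 3.10 kmol/m³; Y_B = C_B/C_{A0} = 0.485.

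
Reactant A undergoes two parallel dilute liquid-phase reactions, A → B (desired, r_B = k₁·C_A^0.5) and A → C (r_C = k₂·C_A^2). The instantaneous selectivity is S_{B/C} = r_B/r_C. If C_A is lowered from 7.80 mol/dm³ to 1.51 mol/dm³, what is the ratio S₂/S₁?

S_{B/C} = (k₁/k₂)·C_A^-1.5, so S₂/S₁ = (C_{A,2}/C_{A,1})^-1.5.
= (1.51/7.80)^(-1.5) = (0.1936)^(-1.5) = 11.7.
Selectivity toward B rises as C_A falls — low-concentration operation is favoured.

11.7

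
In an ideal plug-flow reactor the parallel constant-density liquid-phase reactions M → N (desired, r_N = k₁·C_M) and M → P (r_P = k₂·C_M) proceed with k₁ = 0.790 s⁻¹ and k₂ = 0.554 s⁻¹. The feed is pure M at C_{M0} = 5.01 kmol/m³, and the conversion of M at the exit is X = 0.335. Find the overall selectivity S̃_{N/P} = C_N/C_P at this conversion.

C_M = C_{M0}(1−X) = 3.332 kmol/m³.
Both paths are first order in M, so the instantaneous fraction to N is constant: dC_N/d(−C_M) = k₁/(k₁+k₂) = 0.5878.
C_N = 0.5878·(C_{M0}−C_M) = 0.5878×1.678 = 0.987 kmol/m³.
C_P = (C_{M0}−C_M)−C_N = 0.6918 kmol/m³; S̃_{N/P} = 0.9865/0.6918 = 1.43.

1.43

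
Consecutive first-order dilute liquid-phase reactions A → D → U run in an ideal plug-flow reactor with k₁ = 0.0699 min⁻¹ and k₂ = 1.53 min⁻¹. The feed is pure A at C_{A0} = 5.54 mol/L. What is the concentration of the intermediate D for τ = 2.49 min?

The intermediate concentration in a first-order A→B→C sequence is C_D = k₁C_{A0}(e^(−k₁τ) − e^(−k₂τ))/(k₂−k₁).
e^(−k₁τ) = e^(−0.0699×2.49) = e^(−0.1741) = 0.8403; e^(−k₂τ) = e^(−3.810) = 0.02215.
C_D = 0.0699×5.54/(1.53−0.0699) × (0.8403−0.02215) = 0.2652×0.8181 = 0.2170 mol/L.

0.217 mol/L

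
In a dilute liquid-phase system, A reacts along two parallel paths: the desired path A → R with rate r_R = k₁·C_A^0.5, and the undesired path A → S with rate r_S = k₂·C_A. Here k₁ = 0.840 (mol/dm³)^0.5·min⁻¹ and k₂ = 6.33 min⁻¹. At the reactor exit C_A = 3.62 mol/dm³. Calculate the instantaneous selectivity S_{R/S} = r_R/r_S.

0.0697

S_{R/S} = r_R/r_S = (k₁·C_A^0.5)/(k₂·C_A) = (k₁/k₂)·C_A^-0.5.
= (0.840×3.620^0.5) / (6.33×3.620) = 1.598/22.91 = 0.0697.
The undesired path is higher order in A, so low C_A (CSTR or dilute feed) favours R.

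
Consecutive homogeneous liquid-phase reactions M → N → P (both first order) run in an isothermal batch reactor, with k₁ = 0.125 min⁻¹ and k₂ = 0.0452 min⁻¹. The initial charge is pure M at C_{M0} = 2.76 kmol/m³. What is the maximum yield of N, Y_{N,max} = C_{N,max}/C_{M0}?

At the optimum, C_{N,max}/C_{M0} = (k₁/k₂)^[k₂/(k₂−k₁)].
= (0.125/0.0452)^(0.0452/(0.0452−0.125)) = (2.765)^(-0.5664) = 0.5620.

0.562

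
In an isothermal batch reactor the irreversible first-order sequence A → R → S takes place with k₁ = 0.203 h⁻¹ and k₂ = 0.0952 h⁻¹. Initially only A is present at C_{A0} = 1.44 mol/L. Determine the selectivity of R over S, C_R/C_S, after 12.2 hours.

The intermediate concentration in a first-order A→B→C sequence is C_R = k₁C_{A0}(e^(−k₁t) − e^(−k₂t))/(k₂−k₁).
e^(−k₁t) = e^(−0.203×12.2) = e^(−2.477) = 0.08403; e^(−k₂t) = e^(−1.161) = 0.3130.
C_R = 0.203×1.44/(0.0952−0.203) × (0.08403−0.3130) = (-2.712)×(-0.2290) = 0.6210 mol/L.
C_A = C_{A0}e^(−k₁t) = 0.1210 mol/L, so C_S = C_{A0}−C_A−C_R = 0.6980 mol/L; C_R/C_S = 0.890.

0.890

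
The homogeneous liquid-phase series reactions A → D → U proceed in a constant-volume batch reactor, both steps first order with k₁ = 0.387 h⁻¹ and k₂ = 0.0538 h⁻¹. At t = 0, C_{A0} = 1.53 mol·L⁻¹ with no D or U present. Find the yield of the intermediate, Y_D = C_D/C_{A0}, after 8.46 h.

The intermediate concentration in a first-order A→B→C sequence is C_D = k₁C_{A0}(e^(−k₁t) − e^(−k₂t))/(k₂−k₁).
e^(−k₁t) = e^(−0.387×8.46) = e^(−3.274) = 0.03785; e^(−k₂t) = e^(−0.4551) = 0.6344.
C_D = 0.387×1.53/(0.0538−0.387) × (0.03785−0.6344) = (-1.777)×(-0.5965) = 1.060 mol·L⁻¹.
Y_D = C_D/C_{A0} = 1.060/1.53 = 0.693.

0.693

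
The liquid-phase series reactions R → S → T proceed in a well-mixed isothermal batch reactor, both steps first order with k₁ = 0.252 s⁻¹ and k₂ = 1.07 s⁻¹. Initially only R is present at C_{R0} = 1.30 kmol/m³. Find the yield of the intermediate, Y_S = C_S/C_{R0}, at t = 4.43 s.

Solving the coupled first-order balances gives C_S(t) = [k₁/(k₂−k₁)]·C_{R0}·(e^(−k₁t) − e^(−k₂t)).
e^(−k₁t) = e^(−0.252×4.43) = e^(−1.116) = 0.3275; e^(−k₂t) = e^(−4.740) = 0.008738.
C_S = 0.252×1.30/(1.07−0.252) × (0.3275−0.008738) = 0.4005×0.3187 = 0.1276 kmol/m³.
Y_S = C_S/C_{R0} = 0.1276/1.30 = 0.0982.

0.0982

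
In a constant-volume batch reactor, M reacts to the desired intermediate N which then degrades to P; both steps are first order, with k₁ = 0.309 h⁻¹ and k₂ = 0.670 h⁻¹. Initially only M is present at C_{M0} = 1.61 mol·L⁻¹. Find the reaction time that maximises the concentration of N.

2.14 h

The intermediate peaks when r₁ = r₂, i.e. k₁e^(−k₁t) = k₂e^(−k₂t), giving t_opt = ln(k₂/k₁)/(k₂−k₁).
= ln(0.670/0.309)/(0.670−0.309) = ln(2.168)/0.3610 = 0.7739/0.3610 = 2.14 h.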